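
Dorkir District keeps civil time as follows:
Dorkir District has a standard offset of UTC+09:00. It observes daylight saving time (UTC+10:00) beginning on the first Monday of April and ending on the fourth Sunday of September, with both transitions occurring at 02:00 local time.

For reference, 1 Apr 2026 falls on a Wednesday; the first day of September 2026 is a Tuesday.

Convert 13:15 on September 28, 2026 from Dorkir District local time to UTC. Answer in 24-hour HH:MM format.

04:15

1 April 2026 is a Wednesday, so the first Monday is April 6.
1 September 2026 is a Tuesday, so the first Sunday is September 6 and the fourth is September 27.
September 28, 2026 does not fall between 6 April and 27 September, so daylight saving is not in effect and Dorkir District is at UTC+09:00.
13:15 local − 9h = 04:15 UTC.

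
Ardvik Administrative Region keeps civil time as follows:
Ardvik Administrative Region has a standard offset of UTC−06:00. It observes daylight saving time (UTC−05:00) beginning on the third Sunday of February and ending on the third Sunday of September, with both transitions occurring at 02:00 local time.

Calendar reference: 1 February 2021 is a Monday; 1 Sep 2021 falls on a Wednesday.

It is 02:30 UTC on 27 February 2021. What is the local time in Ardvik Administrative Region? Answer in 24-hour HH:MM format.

1 February 2021 is a Monday, so the first Sunday is February 7 and the third is February 21.
1 September 2021 is a Wednesday, so the first Sunday is September 5 and the third is September 19.
At the standard offset (UTC−06:00), 02:30 UTC − 6h = 20:30 Ardvik Administrative Region standard time (rolling into the previous day, 26 February 2021).
The standard-time date in Ardvik Administrative Region, 26 February 2021, falls between 21 February and 19 September, so daylight saving is in effect and Ardvik Administrative Region is at UTC−05:00.
02:30 UTC − 5h = 21:30 local (rolling into the previous day, 26 February 2021).

21:30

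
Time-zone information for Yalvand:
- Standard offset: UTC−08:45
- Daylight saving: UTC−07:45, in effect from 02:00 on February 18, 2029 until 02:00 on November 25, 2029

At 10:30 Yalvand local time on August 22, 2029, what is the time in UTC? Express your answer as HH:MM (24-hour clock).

August 22, 2029 lies within the daylight-saving period (18 February – 25 November), so Yalvand is on daylight time, UTC−07:45.
10:30 local + 7h45m = 18:15 UTC.

18:15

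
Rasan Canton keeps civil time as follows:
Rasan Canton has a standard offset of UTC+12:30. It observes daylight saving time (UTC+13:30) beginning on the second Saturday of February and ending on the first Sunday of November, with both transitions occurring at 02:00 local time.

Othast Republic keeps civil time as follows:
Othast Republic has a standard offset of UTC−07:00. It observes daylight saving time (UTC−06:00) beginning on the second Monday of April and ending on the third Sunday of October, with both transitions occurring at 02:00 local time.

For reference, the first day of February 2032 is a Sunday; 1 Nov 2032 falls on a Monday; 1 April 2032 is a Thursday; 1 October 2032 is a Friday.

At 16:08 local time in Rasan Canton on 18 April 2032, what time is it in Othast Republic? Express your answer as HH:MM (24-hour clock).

1 February 2032 is a Sunday, so the first Saturday is February 7 and the second is February 14.
1 November 2032 is a Monday, so the first Sunday is November 7.
18 April 2032 falls between 14 February and 7 November, so daylight saving is in effect and Rasan Canton is at UTC+13:30.
16:08 Rasan Canton − 13h30m = 02:38 UTC.
1 April 2032 is a Thursday, so the first Monday is April 5 and the second is April 12.
1 October 2032 is a Friday, so the first Sunday is October 3 and the third is October 17.
At the standard offset (UTC−07:00), 02:38 UTC − 7h = 19:38 Othast Republic standard time (rolling into the previous day, 17 April 2032).
The standard-time date in Othast Republic, 17 April 2032, lies within the daylight-saving period (12 April – 17 October), so Othast Republic is on daylight time, UTC−06:00.
02:38 UTC − 6h = 20:38 Othast Republic (rolling into the previous day, 17 April 2032).

20:38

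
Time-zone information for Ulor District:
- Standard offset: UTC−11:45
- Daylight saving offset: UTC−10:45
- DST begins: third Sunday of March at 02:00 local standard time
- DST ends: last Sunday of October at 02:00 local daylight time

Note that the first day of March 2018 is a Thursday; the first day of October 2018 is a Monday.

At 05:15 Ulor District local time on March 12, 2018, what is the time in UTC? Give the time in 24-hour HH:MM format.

1 March 2018 is a Thursday, so the first Sunday is March 4 and the third is March 18.
1 October 2018 is a Monday, so Sundays fall on 7, 14, 21, 28; the last is October 28.
Daylight saving runs 18 March – 28 October; March 12, 2018 is outside that window, so Ulor District is on standard time at UTC−11:45.
05:15 local + 11h45m = 17:00 UTC.

17:00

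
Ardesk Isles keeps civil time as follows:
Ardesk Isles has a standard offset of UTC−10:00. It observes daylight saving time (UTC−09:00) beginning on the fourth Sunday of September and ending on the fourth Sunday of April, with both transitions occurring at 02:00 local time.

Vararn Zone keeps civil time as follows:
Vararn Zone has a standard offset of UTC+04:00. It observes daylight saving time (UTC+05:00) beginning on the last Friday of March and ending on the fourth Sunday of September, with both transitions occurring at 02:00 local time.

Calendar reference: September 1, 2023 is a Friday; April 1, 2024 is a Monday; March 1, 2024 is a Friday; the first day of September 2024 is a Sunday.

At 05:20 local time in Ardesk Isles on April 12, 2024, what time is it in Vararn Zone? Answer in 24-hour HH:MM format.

19:20

1 September 2023 is a Friday, so the first Sunday is September 3 and the fourth is September 24.
1 April 2024 is a Monday, so the first Sunday is April 7 and the fourth is April 28.
April 12, 2024 lies within the daylight-saving period (24 September 2023 – 28 April 2024), so Ardesk Isles is on daylight time, UTC−09:00.
05:20 Ardesk Isles + 9h = 14:20 UTC.
1 March 2024 is a Friday, so Fridays fall on 1, 8, 15, 22, 29; the last is March 29.
1 September 2024 is a Sunday, so the first Sunday is September 1 and the fourth is September 22.
At the standard offset (UTC+04:00), 14:20 UTC + 4h = 18:20 Vararn Zone standard time.
The standard-time date in Vararn Zone, April 12, 2024, lies within the daylight-saving period (29 March – 22 September), so Vararn Zone is on daylight time, UTC+05:00.
14:20 UTC + 5h = 19:20 Vararn Zone.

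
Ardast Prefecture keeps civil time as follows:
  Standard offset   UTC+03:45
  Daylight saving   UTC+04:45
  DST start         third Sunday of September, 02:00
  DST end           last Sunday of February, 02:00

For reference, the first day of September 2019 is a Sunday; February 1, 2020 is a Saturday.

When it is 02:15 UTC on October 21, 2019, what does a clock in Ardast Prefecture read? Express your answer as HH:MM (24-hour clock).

1 September 2019 is a Sunday, so the first Sunday is September 1 and the third is September 15.
1 February 2020 is a Saturday, so Sundays fall on 2, 9, 16, 23; the last is February 23.
At the standard offset (UTC+03:45), 02:15 UTC + 3h45m = 06:00 Ardast Prefecture standard time.
The standard-time date in Ardast Prefecture, October 21, 2019, lies within the daylight-saving period (15 September 2019 – 23 February 2020), so Ardast Prefecture is on daylight time, UTC+04:45.
02:15 UTC + 4h45m = 07:00 local.

07:00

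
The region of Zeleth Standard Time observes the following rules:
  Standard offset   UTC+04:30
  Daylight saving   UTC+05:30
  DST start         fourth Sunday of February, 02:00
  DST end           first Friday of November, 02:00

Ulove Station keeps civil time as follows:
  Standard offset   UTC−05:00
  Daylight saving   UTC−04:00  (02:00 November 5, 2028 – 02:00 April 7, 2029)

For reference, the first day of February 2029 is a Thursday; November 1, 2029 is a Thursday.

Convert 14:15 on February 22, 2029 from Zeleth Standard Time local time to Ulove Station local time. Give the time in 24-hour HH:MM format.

1 February 2029 is a Thursday, so the first Sunday is February 4 and the fourth is February 25.
1 November 2029 is a Thursday, so the first Friday is November 2.
Daylight saving runs 25 February – 2 November; February 22, 2029 is outside that window, so Zeleth Standard Time is on standard time at UTC+04:30.
14:15 Zeleth Standard Time − 4h30m = 09:45 UTC.
At the standard offset (UTC−05:00), 09:45 UTC − 5h = 04:45 Ulove Station standard time.
The standard-time date in Ulove Station, February 22, 2029, falls between 5 November 2028 and 7 April 2029, so daylight saving is in effect and Ulove Station is at UTC−04:00.
09:45 UTC − 4h = 05:45 Ulove Station.

05:45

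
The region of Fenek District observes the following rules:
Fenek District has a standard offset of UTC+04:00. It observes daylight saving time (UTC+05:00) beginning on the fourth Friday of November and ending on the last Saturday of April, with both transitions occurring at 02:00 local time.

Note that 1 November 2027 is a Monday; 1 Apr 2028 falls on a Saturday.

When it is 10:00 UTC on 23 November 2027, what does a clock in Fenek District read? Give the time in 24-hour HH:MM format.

14:00

1 November 2027 is a Monday, so the first Friday is November 5 and the fourth is November 26.
1 April 2028 is a Saturday, so Saturdays fall on 1, 8, 15, 22, 29; the last is April 29.
At the standard offset (UTC+04:00), 10:00 UTC + 4h = 14:00 Fenek District standard time.
Daylight saving runs 26 November 2027 – 29 April 2028; the standard-time date in Fenek District, 23 November 2027, is outside that window, so Fenek District is on standard time at UTC+04:00.
10:00 UTC + 4h = 14:00 local.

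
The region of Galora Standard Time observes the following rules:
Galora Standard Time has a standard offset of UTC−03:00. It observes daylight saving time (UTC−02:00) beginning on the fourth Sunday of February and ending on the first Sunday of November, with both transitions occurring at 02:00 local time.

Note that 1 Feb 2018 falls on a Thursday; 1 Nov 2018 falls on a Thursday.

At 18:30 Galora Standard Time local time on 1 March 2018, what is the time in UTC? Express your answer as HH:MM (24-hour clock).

1 February 2018 is a Thursday, so the first Sunday is February 4 and the fourth is February 25.
1 November 2018 is a Thursday, so the first Sunday is November 4.
Daylight saving runs 25 February – 4 November; 1 March 2018 is inside that window, so Galora Standard Time is at UTC−02:00.
18:30 local + 2h = 20:30 UTC.

20:30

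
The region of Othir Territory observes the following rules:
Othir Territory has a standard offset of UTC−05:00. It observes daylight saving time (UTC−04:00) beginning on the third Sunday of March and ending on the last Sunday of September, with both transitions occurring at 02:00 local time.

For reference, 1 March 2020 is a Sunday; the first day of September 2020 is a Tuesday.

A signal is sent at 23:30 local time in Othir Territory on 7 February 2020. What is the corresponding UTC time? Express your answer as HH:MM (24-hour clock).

1 March 2020 is a Sunday, so the first Sunday is March 1 and the third is March 15.
1 September 2020 is a Tuesday, so Sundays fall on 6, 13, 20, 27; the last is September 27.
Daylight saving runs 15 March – 27 September; 7 February 2020 is outside that window, so Othir Territory is on standard time at UTC−05:00.
23:30 local + 5h = 04:30 UTC (rolling into the next day, 8 February 2020).

04:30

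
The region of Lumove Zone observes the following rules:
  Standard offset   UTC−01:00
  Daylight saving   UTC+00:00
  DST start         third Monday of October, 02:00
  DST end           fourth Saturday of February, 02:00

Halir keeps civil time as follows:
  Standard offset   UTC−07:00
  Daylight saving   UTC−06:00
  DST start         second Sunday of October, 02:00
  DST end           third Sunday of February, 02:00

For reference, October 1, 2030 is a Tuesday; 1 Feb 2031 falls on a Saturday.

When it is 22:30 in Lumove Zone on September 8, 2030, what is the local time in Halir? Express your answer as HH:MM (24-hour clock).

1 October 2030 is a Tuesday, so the first Monday is October 7 and the third is October 21.
1 February 2031 is a Saturday, so the first Saturday is February 1 and the fourth is February 22.
September 8, 2030 is outside the daylight-saving period (21 October 2030 – 22 February 2031), so Lumove Zone is on standard time, UTC−01:00.
22:30 Lumove Zone + 1h = 23:30 UTC.
1 October 2030 is a Tuesday, so the first Sunday is October 6 and the second is October 13.
1 February 2031 is a Saturday, so the first Sunday is February 2 and the third is February 16.
At the standard offset (UTC−07:00), 23:30 UTC − 7h = 16:30 Halir standard time.
The standard-time date in Halir, September 8, 2030, does not fall between 13 October 2030 and 16 February 2031, so daylight saving is not in effect and Halir is at UTC−07:00.
23:30 UTC − 7h = 16:30 Halir.

16:30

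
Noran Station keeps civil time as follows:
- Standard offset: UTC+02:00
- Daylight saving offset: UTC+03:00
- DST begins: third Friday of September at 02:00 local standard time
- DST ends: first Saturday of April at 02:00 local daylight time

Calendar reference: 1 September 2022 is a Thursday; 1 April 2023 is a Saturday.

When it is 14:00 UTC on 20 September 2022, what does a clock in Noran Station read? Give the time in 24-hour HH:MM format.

17:00

1 September 2022 is a Thursday, so the first Friday is September 2 and the third is September 16.
1 April 2023 is a Saturday, so the first Saturday is April 1.
At the standard offset (UTC+02:00), 14:00 UTC + 2h = 16:00 Noran Station standard time.
Daylight saving runs 16 September 2022 – 1 April 2023; the standard-time date in Noran Station, 20 September 2022, is inside that window, so Noran Station is at UTC+03:00.
14:00 UTC + 3h = 17:00 local.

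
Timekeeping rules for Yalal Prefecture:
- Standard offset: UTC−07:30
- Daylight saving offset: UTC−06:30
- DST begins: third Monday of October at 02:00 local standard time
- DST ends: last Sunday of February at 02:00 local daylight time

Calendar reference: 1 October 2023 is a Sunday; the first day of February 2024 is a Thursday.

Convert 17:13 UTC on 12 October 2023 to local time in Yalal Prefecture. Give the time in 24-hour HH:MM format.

1 October 2023 is a Sunday, so the first Monday is October 2 and the third is October 16.
1 February 2024 is a Thursday, so Sundays fall on 4, 11, 18, 25; the last is February 25.
At the standard offset (UTC−07:30), 17:13 UTC − 7h30m = 09:43 Yalal Prefecture standard time.
Daylight saving runs 16 October 2023 – 25 February 2024; the standard-time date in Yalal Prefecture, 12 October 2023, is outside that window, so Yalal Prefecture is on standard time at UTC−07:30.
17:13 UTC − 7h30m = 09:43 local.

09:43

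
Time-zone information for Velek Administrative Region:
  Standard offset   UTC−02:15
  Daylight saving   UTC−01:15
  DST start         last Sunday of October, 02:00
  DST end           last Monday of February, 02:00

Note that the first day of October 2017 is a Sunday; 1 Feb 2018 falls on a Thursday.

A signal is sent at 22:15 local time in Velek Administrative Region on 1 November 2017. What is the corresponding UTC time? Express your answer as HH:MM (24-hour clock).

1 October 2017 is a Sunday, so Sundays fall on 1, 8, 15, 22, 29; the last is October 29.
1 February 2018 is a Thursday, so Mondays fall on 5, 12, 19, 26; the last is February 26.
1 November 2017 falls between 29 October 2017 and 26 February 2018, so daylight saving is in effect and Velek Administrative Region is at UTC−01:15.
22:15 local + 1h15m = 23:30 UTC.

23:30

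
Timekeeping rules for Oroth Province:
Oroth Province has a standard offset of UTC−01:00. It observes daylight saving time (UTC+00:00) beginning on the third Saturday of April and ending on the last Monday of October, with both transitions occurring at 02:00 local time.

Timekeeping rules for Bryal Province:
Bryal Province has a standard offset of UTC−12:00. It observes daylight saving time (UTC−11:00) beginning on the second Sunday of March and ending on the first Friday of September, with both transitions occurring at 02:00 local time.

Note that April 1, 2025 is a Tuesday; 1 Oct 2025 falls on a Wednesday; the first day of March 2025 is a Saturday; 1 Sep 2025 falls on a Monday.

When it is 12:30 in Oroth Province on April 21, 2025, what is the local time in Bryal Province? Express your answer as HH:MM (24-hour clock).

1 April 2025 is a Tuesday, so the first Saturday is April 5 and the third is April 19.
1 October 2025 is a Wednesday, so Mondays fall on 6, 13, 20, 27; the last is October 27.
April 21, 2025 lies within the daylight-saving period (19 April – 27 October), so Oroth Province is on daylight time, UTC+00:00.
12:30 Oroth Province − 0h = 12:30 UTC.
1 March 2025 is a Saturday, so the first Sunday is March 2 and the second is March 9.
1 September 2025 is a Monday, so the first Friday is September 5.
At the standard offset (UTC−12:00), 12:30 UTC − 12h = 00:30 Bryal Province standard time.
The standard-time date in Bryal Province, April 21, 2025, falls between 9 March and 5 September, so daylight saving is in effect and Bryal Province is at UTC−11:00.
12:30 UTC − 11h = 01:30 Bryal Province.

01:30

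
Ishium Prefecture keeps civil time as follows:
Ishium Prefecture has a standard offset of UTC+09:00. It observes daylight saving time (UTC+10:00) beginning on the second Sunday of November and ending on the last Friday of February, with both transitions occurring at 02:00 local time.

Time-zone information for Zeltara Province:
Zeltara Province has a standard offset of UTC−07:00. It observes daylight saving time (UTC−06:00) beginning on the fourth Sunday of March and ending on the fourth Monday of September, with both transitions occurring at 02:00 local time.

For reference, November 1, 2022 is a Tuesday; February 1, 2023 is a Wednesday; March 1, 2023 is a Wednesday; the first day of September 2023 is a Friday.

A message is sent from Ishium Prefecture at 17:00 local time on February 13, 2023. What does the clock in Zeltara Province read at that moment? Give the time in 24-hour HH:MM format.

00:00

1 November 2022 is a Tuesday, so the first Sunday is November 6 and the second is November 13.
1 February 2023 is a Wednesday, so Fridays fall on 3, 10, 17, 24; the last is February 24.
February 13, 2023 falls between 13 November 2022 and 24 February 2023, so daylight saving is in effect and Ishium Prefecture is at UTC+10:00.
17:00 Ishium Prefecture − 10h = 07:00 UTC.
1 March 2023 is a Wednesday, so the first Sunday is March 5 and the fourth is March 26.
1 September 2023 is a Friday, so the first Monday is September 4 and the fourth is September 25.
At the standard offset (UTC−07:00), 07:00 UTC − 7h = 00:00 Zeltara Province standard time.
Daylight saving runs 26 March – 25 September; the standard-time date in Zeltara Province, February 13, 2023, is outside that window, so Zeltara Province is on standard time at UTC−07:00.
07:00 UTC − 7h = 00:00 Zeltara Province.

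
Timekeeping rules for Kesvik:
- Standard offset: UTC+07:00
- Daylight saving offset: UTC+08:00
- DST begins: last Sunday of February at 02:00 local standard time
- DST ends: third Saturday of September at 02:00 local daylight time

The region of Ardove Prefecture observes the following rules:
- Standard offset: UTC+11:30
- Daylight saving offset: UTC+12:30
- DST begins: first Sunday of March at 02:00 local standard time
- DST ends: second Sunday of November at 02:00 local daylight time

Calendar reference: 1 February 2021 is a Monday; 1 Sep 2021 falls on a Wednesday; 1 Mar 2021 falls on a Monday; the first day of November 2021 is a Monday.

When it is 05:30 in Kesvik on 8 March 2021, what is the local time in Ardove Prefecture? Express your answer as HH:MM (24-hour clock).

10:00

1 February 2021 is a Monday, so Sundays fall on 7, 14, 21, 28; the last is February 28.
1 September 2021 is a Wednesday, so the first Saturday is September 4 and the third is September 18.
Daylight saving runs 28 February – 18 September; 8 March 2021 is inside that window, so Kesvik is at UTC+08:00.
05:30 Kesvik − 8h = 21:30 UTC (rolling into the previous day, 7 March 2021).
1 March 2021 is a Monday, so the first Sunday is March 7.
1 November 2021 is a Monday, so the first Sunday is November 7 and the second is November 14.
At the standard offset (UTC+11:30), 21:30 UTC + 11h30m = 09:00 Ardove Prefecture standard time (rolling into the next day, 8 March 2021).
The standard-time date in Ardove Prefecture, 8 March 2021, lies within the daylight-saving period (7 March – 14 November), so Ardove Prefecture is on daylight time, UTC+12:30.
21:30 UTC + 12h30m = 10:00 Ardove Prefecture (rolling into the next day, 8 March 2021).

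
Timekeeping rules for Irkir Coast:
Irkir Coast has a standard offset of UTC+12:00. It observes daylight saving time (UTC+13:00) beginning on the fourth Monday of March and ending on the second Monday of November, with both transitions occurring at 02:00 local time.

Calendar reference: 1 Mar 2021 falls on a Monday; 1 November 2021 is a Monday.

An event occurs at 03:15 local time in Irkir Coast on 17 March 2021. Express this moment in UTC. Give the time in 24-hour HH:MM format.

15:15

1 March 2021 is a Monday, so the first Monday is March 1 and the fourth is March 22.
1 November 2021 is a Monday, so the first Monday is November 1 and the second is November 8.
17 March 2021 is outside the daylight-saving period (22 March – 8 November), so Irkir Coast is on standard time, UTC+12:00.
03:15 local − 12h = 15:15 UTC (rolling into the previous day, 16 March 2021).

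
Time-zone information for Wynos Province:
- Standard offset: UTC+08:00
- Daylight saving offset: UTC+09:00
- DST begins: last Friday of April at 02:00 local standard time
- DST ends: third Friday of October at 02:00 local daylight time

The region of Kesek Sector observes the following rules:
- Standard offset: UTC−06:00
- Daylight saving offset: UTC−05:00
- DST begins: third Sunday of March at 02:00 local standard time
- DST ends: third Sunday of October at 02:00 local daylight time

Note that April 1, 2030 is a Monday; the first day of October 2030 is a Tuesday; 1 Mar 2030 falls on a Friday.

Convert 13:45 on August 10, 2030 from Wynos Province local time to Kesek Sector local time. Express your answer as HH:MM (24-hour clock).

23:45

1 April 2030 is a Monday, so Fridays fall on 5, 12, 19, 26; the last is April 26.
1 October 2030 is a Tuesday, so the first Friday is October 4 and the third is October 18.
Daylight saving runs 26 April – 18 October; August 10, 2030 is inside that window, so Wynos Province is at UTC+09:00.
13:45 Wynos Province − 9h = 04:45 UTC.
1 March 2030 is a Friday, so the first Sunday is March 3 and the third is March 17.
1 October 2030 is a Tuesday, so the first Sunday is October 6 and the third is October 20.
At the standard offset (UTC−06:00), 04:45 UTC − 6h = 22:45 Kesek Sector standard time (rolling into the previous day, 9 August 2030).
Daylight saving runs 17 March – 20 October; the standard-time date in Kesek Sector, August 9, 2030, is inside that window, so Kesek Sector is at UTC−05:00.
04:45 UTC − 5h = 23:45 Kesek Sector (rolling into the previous day, 9 August 2030).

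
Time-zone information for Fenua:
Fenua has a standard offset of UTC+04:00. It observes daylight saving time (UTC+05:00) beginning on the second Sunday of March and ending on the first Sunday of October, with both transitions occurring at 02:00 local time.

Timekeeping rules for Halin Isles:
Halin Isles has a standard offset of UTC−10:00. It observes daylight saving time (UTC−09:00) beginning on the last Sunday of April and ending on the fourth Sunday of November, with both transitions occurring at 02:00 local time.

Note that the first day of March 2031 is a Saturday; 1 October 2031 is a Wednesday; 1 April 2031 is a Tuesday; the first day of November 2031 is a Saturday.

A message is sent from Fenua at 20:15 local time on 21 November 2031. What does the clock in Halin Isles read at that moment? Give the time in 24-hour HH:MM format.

1 March 2031 is a Saturday, so the first Sunday is March 2 and the second is March 9.
1 October 2031 is a Wednesday, so the first Sunday is October 5.
21 November 2031 does not fall between 9 March and 5 October, so daylight saving is not in effect and Fenua is at UTC+04:00.
20:15 Fenua − 4h = 16:15 UTC.
1 April 2031 is a Tuesday, so Sundays fall on 6, 13, 20, 27; the last is April 27.
1 November 2031 is a Saturday, so the first Sunday is November 2 and the fourth is November 23.
At the standard offset (UTC−10:00), 16:15 UTC − 10h = 06:15 Halin Isles standard time.
Daylight saving runs 27 April – 23 November; the standard-time date in Halin Isles, 21 November 2031, is inside that window, so Halin Isles is at UTC−09:00.
16:15 UTC − 9h = 07:15 Halin Isles.

07:15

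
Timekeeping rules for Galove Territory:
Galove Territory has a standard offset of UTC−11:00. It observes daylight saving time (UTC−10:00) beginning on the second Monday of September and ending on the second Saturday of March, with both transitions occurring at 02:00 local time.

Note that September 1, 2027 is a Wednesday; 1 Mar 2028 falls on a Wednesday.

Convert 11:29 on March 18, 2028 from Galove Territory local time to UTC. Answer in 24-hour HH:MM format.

22:29

1 September 2027 is a Wednesday, so the first Monday is September 6 and the second is September 13.
1 March 2028 is a Wednesday, so the first Saturday is March 4 and the second is March 11.
March 18, 2028 does not fall between 13 September 2027 and 11 March 2028, so daylight saving is not in effect and Galove Territory is at UTC−11:00.
11:29 local + 11h = 22:29 UTC.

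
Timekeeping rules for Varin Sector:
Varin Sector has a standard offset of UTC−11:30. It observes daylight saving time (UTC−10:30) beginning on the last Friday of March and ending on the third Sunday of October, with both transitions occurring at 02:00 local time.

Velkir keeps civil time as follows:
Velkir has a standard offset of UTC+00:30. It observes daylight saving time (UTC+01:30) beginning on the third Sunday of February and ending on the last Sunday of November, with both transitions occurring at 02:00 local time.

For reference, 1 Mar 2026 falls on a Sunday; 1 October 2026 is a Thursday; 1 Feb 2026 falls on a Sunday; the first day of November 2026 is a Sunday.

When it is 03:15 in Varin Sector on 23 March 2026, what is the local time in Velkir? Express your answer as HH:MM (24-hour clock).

16:15

1 March 2026 is a Sunday, so Fridays fall on 6, 13, 20, 27; the last is March 27.
1 October 2026 is a Thursday, so the first Sunday is October 4 and the third is October 18.
23 March 2026 does not fall between 27 March and 18 October, so daylight saving is not in effect and Varin Sector is at UTC−11:30.
03:15 Varin Sector + 11h30m = 14:45 UTC.
1 February 2026 is a Sunday, so the first Sunday is February 1 and the third is February 15.
1 November 2026 is a Sunday, so Sundays fall on 1, 8, 15, 22, 29; the last is November 29.
At the standard offset (UTC+00:30), 14:45 UTC + 0h30m = 15:15 Velkir standard time.
The standard-time date in Velkir, 23 March 2026, falls between 15 February and 29 November, so daylight saving is in effect and Velkir is at UTC+01:30.
14:45 UTC + 1h30m = 16:15 Velkir.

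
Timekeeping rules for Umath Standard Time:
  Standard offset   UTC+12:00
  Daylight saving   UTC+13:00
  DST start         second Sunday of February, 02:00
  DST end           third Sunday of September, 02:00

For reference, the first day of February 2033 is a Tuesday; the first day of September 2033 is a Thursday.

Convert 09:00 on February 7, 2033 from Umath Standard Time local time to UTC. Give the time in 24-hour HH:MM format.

1 February 2033 is a Tuesday, so the first Sunday is February 6 and the second is February 13.
1 September 2033 is a Thursday, so the first Sunday is September 4 and the third is September 18.
February 7, 2033 does not fall between 13 February and 18 September, so daylight saving is not in effect and Umath Standard Time is at UTC+12:00.
09:00 local − 12h = 21:00 UTC (rolling into the previous day, 6 February 2033).

21:00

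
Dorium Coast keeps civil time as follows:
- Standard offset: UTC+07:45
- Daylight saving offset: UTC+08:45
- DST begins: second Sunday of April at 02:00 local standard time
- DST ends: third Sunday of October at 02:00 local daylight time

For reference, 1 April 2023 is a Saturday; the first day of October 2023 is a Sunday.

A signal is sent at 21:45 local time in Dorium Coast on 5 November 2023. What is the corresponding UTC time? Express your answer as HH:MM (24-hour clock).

14:00

1 April 2023 is a Saturday, so the first Sunday is April 2 and the second is April 9.
1 October 2023 is a Sunday, so the first Sunday is October 1 and the third is October 15.
5 November 2023 is outside the daylight-saving period (9 April – 15 October), so Dorium Coast is on standard time, UTC+07:45.
21:45 local − 7h45m = 14:00 UTC.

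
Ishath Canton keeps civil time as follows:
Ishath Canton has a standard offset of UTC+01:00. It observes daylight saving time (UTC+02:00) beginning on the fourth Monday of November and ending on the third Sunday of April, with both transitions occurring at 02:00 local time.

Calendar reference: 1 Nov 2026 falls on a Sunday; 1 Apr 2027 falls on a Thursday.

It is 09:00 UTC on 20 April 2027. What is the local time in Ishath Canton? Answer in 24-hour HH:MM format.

10:00

1 November 2026 is a Sunday, so the first Monday is November 2 and the fourth is November 23.
1 April 2027 is a Thursday, so the first Sunday is April 4 and the third is April 18.
At the standard offset (UTC+01:00), 09:00 UTC + 1h = 10:00 Ishath Canton standard time.
The standard-time date in Ishath Canton, 20 April 2027, does not fall between 23 November 2026 and 18 April 2027, so daylight saving is not in effect and Ishath Canton is at UTC+01:00.
09:00 UTC + 1h = 10:00 local.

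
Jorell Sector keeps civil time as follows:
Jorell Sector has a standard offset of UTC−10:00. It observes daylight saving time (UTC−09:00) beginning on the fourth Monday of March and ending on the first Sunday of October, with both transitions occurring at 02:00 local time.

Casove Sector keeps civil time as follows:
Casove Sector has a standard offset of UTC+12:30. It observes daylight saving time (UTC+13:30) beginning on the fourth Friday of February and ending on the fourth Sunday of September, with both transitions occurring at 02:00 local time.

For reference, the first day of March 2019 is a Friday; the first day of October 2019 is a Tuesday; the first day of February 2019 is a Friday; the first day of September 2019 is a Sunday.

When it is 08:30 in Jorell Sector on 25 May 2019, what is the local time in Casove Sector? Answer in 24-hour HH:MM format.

07:00

1 March 2019 is a Friday, so the first Monday is March 4 and the fourth is March 25.
1 October 2019 is a Tuesday, so the first Sunday is October 6.
25 May 2019 lies within the daylight-saving period (25 March – 6 October), so Jorell Sector is on daylight time, UTC−09:00.
08:30 Jorell Sector + 9h = 17:30 UTC.
1 February 2019 is a Friday, so the first Friday is February 1 and the fourth is February 22.
1 September 2019 is a Sunday, so the first Sunday is September 1 and the fourth is September 22.
At the standard offset (UTC+12:30), 17:30 UTC + 12h30m = 06:00 Casove Sector standard time (rolling into the next day, 26 May 2019).
The standard-time date in Casove Sector, 26 May 2019, falls between 22 February and 22 September, so daylight saving is in effect and Casove Sector is at UTC+13:30.
17:30 UTC + 13h30m = 07:00 Casove Sector (rolling into the next day, 26 May 2019).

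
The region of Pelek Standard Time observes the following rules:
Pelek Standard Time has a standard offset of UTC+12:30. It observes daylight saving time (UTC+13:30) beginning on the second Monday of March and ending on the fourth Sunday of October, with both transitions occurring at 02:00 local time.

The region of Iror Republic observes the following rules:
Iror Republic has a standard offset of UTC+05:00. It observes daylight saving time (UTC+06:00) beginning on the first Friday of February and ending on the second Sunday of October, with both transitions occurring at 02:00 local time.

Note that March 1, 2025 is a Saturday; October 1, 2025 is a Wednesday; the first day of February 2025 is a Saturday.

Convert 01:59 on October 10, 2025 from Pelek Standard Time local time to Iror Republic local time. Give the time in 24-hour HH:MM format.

1 March 2025 is a Saturday, so the first Monday is March 3 and the second is March 10.
1 October 2025 is a Wednesday, so the first Sunday is October 5 and the fourth is October 26.
Daylight saving runs 10 March – 26 October; October 10, 2025 is inside that window, so Pelek Standard Time is at UTC+13:30.
01:59 Pelek Standard Time − 13h30m = 12:29 UTC (rolling into the previous day, 9 October 2025).
1 February 2025 is a Saturday, so the first Friday is February 7.
1 October 2025 is a Wednesday, so the first Sunday is October 5 and the second is October 12.
At the standard offset (UTC+05:00), 12:29 UTC + 5h = 17:29 Iror Republic standard time.
Daylight saving runs 7 February – 12 October; the standard-time date in Iror Republic, October 9, 2025, is inside that window, so Iror Republic is at UTC+06:00.
12:29 UTC + 6h = 18:29 Iror Republic.

18:29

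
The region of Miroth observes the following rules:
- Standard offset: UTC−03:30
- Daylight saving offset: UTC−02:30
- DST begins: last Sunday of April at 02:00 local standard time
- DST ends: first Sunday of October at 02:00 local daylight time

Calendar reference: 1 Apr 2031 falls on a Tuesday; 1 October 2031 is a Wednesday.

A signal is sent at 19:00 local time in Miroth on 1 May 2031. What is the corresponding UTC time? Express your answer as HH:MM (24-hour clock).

1 April 2031 is a Tuesday, so Sundays fall on 6, 13, 20, 27; the last is April 27.
1 October 2031 is a Wednesday, so the first Sunday is October 5.
1 May 2031 falls between 27 April and 5 October, so daylight saving is in effect and Miroth is at UTC−02:30.
19:00 local + 2h30m = 21:30 UTC.

21:30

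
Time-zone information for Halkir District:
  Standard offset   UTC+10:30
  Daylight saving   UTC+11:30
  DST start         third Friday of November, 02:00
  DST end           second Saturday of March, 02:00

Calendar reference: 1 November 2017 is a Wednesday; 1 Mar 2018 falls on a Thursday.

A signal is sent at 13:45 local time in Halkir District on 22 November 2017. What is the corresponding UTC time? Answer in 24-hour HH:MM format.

02:15

1 November 2017 is a Wednesday, so the first Friday is November 3 and the third is November 17.
1 March 2018 is a Thursday, so the first Saturday is March 3 and the second is March 10.
22 November 2017 falls between 17 November 2017 and 10 March 2018, so daylight saving is in effect and Halkir District is at UTC+11:30.
13:45 local − 11h30m = 02:15 UTC.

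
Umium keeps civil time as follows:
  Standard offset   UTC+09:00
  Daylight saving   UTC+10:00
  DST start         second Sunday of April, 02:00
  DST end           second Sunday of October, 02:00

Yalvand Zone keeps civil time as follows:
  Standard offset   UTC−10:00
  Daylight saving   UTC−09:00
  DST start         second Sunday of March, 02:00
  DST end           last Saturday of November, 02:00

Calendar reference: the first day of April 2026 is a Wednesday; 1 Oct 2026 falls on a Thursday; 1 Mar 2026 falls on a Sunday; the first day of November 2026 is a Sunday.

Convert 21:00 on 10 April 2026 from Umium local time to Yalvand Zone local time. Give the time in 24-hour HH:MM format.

1 April 2026 is a Wednesday, so the first Sunday is April 5 and the second is April 12.
1 October 2026 is a Thursday, so the first Sunday is October 4 and the second is October 11.
10 April 2026 does not fall between 12 April and 11 October, so daylight saving is not in effect and Umium is at UTC+09:00.
21:00 Umium − 9h = 12:00 UTC.
1 March 2026 is a Sunday, so the first Sunday is March 1 and the second is March 8.
1 November 2026 is a Sunday, so Saturdays fall on 7, 14, 21, 28; the last is November 28.
At the standard offset (UTC−10:00), 12:00 UTC − 10h = 02:00 Yalvand Zone standard time.
The standard-time date in Yalvand Zone, 10 April 2026, lies within the daylight-saving period (8 March – 28 November), so Yalvand Zone is on daylight time, UTC−09:00.
12:00 UTC − 9h = 03:00 Yalvand Zone.

03:00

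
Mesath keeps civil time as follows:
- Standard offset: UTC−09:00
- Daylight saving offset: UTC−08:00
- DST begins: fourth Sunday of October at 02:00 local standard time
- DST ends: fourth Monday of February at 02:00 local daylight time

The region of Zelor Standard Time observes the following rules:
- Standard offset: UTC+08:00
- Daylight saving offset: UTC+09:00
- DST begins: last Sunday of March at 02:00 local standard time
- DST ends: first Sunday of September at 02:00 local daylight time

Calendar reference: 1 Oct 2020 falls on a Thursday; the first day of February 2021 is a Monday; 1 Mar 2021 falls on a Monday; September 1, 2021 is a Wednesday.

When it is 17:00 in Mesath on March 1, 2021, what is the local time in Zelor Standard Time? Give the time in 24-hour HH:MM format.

1 October 2020 is a Thursday, so the first Sunday is October 4 and the fourth is October 25.
1 February 2021 is a Monday, so the first Monday is February 1 and the fourth is February 22.
Daylight saving runs 25 October 2020 – 22 February 2021; March 1, 2021 is outside that window, so Mesath is on standard time at UTC−09:00.
17:00 Mesath + 9h = 02:00 UTC (rolling into the next day, 2 March 2021).
1 March 2021 is a Monday, so Sundays fall on 7, 14, 21, 28; the last is March 28.
1 September 2021 is a Wednesday, so the first Sunday is September 5.
At the standard offset (UTC+08:00), 02:00 UTC + 8h = 10:00 Zelor Standard Time standard time.
The standard-time date in Zelor Standard Time, March 2, 2021, does not fall between 28 March and 5 September, so daylight saving is not in effect and Zelor Standard Time is at UTC+08:00.
02:00 UTC + 8h = 10:00 Zelor Standard Time.

10:00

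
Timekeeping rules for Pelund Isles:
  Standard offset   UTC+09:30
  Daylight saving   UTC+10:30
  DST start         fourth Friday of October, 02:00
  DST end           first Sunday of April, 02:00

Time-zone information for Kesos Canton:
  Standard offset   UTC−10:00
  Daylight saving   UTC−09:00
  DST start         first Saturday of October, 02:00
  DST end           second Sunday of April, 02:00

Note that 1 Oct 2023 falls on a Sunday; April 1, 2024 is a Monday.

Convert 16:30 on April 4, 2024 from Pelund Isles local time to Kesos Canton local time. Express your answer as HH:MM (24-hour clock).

1 October 2023 is a Sunday, so the first Friday is October 6 and the fourth is October 27.
1 April 2024 is a Monday, so the first Sunday is April 7.
April 4, 2024 lies within the daylight-saving period (27 October 2023 – 7 April 2024), so Pelund Isles is on daylight time, UTC+10:30.
16:30 Pelund Isles − 10h30m = 06:00 UTC.
1 October 2023 is a Sunday, so the first Saturday is October 7.
1 April 2024 is a Monday, so the first Sunday is April 7 and the second is April 14.
At the standard offset (UTC−10:00), 06:00 UTC − 10h = 20:00 Kesos Canton standard time (rolling into the previous day, 3 April 2024).
The standard-time date in Kesos Canton, April 3, 2024, lies within the daylight-saving period (7 October 2023 – 14 April 2024), so Kesos Canton is on daylight time, UTC−09:00.
06:00 UTC − 9h = 21:00 Kesos Canton (rolling into the previous day, 3 April 2024).

21:00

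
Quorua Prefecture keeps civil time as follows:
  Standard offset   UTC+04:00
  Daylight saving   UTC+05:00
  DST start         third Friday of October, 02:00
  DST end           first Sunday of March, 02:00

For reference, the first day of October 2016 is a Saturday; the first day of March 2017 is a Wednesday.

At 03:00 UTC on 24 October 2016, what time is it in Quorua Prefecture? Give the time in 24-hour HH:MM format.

08:00

1 October 2016 is a Saturday, so the first Friday is October 7 and the third is October 21.
1 March 2017 is a Wednesday, so the first Sunday is March 5.
At the standard offset (UTC+04:00), 03:00 UTC + 4h = 07:00 Quorua Prefecture standard time.
The standard-time date in Quorua Prefecture, 24 October 2016, lies within the daylight-saving period (21 October 2016 – 5 March 2017), so Quorua Prefecture is on daylight time, UTC+05:00.
03:00 UTC + 5h = 08:00 local.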